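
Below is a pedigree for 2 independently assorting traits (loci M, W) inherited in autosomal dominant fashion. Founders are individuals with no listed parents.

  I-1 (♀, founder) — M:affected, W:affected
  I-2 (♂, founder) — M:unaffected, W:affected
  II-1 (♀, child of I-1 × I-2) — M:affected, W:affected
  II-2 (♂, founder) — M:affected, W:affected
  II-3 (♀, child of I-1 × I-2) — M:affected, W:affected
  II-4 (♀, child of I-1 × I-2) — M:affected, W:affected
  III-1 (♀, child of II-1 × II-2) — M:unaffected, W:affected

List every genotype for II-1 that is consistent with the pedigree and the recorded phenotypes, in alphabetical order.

M/I-1 aff ·: Mm|MM
M/I-2 un ·: mm
M/II-1 aff I-1×I-2: Mm
M/II-2 aff ·: Mm
M/II-3 aff I-1×I-2: Mm
M/II-4 aff I-1×I-2: Mm
M/III-1 un II-1×II-2: mm
⇒ M over [I-1,I-2,II-1,II-2,II-3,II-4,III-1]: 2 consistent
W/I-1 aff ·: Ww|WW
W/I-2 aff ·: Ww|WW
W/II-1 aff I-1×I-2: Ww|WW
W/II-2 aff ·: Ww|WW
W/II-3 aff I-1×I-2: Ww|WW
W/II-4 aff I-1×I-2: Ww|WW
W/III-1 aff II-1×II-2: Ww|WW
⇒ W over [I-1,I-2,II-1,II-2,II-3,II-4,III-1]: 87 consistent

II-1 ∈ {Mm WW, Mm Ww}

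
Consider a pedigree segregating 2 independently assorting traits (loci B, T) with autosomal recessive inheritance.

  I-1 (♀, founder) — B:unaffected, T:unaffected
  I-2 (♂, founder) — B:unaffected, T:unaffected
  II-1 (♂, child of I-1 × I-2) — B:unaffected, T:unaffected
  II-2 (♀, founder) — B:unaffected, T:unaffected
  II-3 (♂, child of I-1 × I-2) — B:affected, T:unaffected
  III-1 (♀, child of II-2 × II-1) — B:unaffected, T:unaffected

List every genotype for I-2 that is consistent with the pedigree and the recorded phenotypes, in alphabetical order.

B/I-1 un ·: Bb
B/I-2 un ·: Bb
B/II-1 un I-1×I-2: BB|Bb
B/II-2 un ·: BB|Bb
B/II-3 aff I-1×I-2: bb
B/III-1 un II-2×II-1: BB|Bb
⇒ B over [I-1,I-2,II-1,II-2,II-3,III-1]: 7 consistent
T/I-1 un ·: TT|Tt
T/I-2 un ·: TT|Tt
T/II-1 un I-1×I-2: TT|Tt
T/II-2 un ·: TT|Tt
T/II-3 un I-1×I-2: TT|Tt
T/III-1 un II-2×II-1: TT|Tt
⇒ T over [I-1,I-2,II-1,II-2,II-3,III-1]: 45 consistent

I-2 ∈ {Bb TT, Bb Tt}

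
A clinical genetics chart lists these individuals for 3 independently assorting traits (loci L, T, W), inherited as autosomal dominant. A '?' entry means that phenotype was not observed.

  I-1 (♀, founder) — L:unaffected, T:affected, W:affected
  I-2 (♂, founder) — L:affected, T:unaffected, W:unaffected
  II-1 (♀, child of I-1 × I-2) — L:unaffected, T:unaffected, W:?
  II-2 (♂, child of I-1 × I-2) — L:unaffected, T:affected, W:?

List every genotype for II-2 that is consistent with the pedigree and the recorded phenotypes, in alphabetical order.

L/I-1 un ·: ll
L/I-2 aff ·: Ll
L/II-1 un I-1×I-2: ll
L/II-2 un I-1×I-2: ll
⇒ L over [I-1,I-2,II-1,II-2]: 1 consistent
T/I-1 aff ·: Tt
T/I-2 un ·: tt
T/II-1 un I-1×I-2: tt
T/II-2 aff I-1×I-2: Tt
⇒ T over [I-1,I-2,II-1,II-2]: 1 consistent
W/I-1 aff ·: Ww|WW
W/I-2 un ·: ww
W/II-1 ? I-1×I-2: ww|Ww
W/II-2 ? I-1×I-2: ww|Ww
⇒ W over [I-1,I-2,II-1,II-2]: 5 consistent

II-2 ∈ {ll Tt Ww, ll Tt ww}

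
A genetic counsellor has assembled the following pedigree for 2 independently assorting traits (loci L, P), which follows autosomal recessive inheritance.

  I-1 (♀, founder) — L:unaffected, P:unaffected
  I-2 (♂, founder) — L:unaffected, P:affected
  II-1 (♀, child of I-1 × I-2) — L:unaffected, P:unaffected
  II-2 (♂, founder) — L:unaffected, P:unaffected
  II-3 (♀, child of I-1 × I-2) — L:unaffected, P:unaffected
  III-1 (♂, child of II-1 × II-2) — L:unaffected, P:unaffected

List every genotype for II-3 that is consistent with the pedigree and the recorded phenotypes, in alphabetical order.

L/I-1 un ·: LL|Ll
L/I-2 un ·: LL|Ll
L/II-1 un I-1×I-2: LL|Ll
L/II-2 un ·: LL|Ll
L/II-3 un I-1×I-2: LL|Ll
L/III-1 un II-1×II-2: LL|Ll
⇒ L over [I-1,I-2,II-1,II-2,II-3,III-1]: 45 consistent
P/I-1 un ·: PP|Pp
P/I-2 aff ·: pp
P/II-1 un I-1×I-2: Pp
P/II-2 un ·: PP|Pp
P/II-3 un I-1×I-2: Pp
P/III-1 un II-1×II-2: PP|Pp
⇒ P over [I-1,I-2,II-1,II-2,II-3,III-1]: 8 consistent

II-3 ∈ {LL Pp, Ll Pp}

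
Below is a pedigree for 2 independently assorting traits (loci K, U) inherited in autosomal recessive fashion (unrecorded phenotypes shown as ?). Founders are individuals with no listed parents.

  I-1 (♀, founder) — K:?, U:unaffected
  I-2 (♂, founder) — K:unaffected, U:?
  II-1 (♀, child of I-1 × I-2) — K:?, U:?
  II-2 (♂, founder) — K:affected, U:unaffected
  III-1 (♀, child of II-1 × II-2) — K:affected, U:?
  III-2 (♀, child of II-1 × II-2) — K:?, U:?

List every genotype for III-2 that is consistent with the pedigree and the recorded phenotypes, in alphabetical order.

III-2 ∈ {Kk UU, Kk Uu, Kk uu, kk UU, kk Uu, kk uu}

K/I-1 ? ·: KK|Kk|kk
K/I-2 un ·: KK|Kk
K/II-1 ? I-1×I-2: Kk|kk
K/II-2 aff ·: kk
K/III-1 aff II-1×II-2: kk
K/III-2 ? II-1×II-2: Kk|kk
⇒ K over [I-1,I-2,II-1,II-2,III-1,III-2]: 12 consistent
U/I-1 un ·: UU|Uu
U/I-2 ? ·: UU|Uu|uu
U/II-1 ? I-1×I-2: UU|Uu|uu
U/II-2 un ·: UU|Uu
U/III-1 ? II-1×II-2: UU|Uu|uu
U/III-2 ? II-1×II-2: UU|Uu|uu
⇒ U over [I-1,I-2,II-1,II-2,III-1,III-2]: 95 consistent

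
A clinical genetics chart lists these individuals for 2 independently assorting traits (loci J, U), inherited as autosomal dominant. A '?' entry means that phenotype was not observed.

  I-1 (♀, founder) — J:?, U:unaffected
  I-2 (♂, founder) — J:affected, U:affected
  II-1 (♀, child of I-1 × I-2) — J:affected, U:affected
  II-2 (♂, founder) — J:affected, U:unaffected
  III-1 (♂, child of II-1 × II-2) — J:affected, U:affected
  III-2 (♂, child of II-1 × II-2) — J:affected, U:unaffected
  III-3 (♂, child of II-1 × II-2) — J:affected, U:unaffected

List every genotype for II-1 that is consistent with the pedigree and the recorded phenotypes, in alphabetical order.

II-1 ∈ {JJ Uu, Jj Uu}

J/I-1 ? ·: jj|Jj|JJ
J/I-2 aff ·: Jj|JJ
J/II-1 aff I-1×I-2: Jj|JJ
J/II-2 aff ·: Jj|JJ
J/III-1 aff II-1×II-2: Jj|JJ
J/III-2 aff II-1×II-2: Jj|JJ
J/III-3 aff II-1×II-2: Jj|JJ
⇒ J over [I-1,I-2,II-1,II-2,III-1,III-2,III-3]: 116 consistent
U/I-1 un ·: uu
U/I-2 aff ·: Uu|UU
U/II-1 aff I-1×I-2: Uu
U/II-2 un ·: uu
U/III-1 aff II-1×II-2: Uu
U/III-2 un II-1×II-2: uu
U/III-3 un II-1×II-2: uu
⇒ U over [I-1,I-2,II-1,II-2,III-1,III-2,III-3]: 2 consistent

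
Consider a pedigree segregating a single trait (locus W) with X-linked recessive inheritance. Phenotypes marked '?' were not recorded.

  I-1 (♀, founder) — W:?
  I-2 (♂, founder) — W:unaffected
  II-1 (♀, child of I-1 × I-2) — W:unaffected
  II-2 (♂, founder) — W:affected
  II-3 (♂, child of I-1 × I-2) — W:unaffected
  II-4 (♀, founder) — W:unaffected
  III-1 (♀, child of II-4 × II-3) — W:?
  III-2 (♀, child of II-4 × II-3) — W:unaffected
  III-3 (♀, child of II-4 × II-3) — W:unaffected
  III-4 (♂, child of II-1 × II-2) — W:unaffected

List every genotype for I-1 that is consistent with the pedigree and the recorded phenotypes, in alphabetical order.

W/I-1 ? ·: X^WX^W|X^WX^w
W/I-2 un ·: X^WY
W/II-1 un I-1×I-2: X^WX^W|X^WX^w
W/II-2 aff ·: X^wY
W/II-3 un I-1×I-2: X^WY
W/II-4 un ·: X^WX^W|X^WX^w
W/III-1 ? II-4×II-3: X^WX^W|X^WX^w
W/III-2 un II-4×II-3: X^WX^W|X^WX^w
W/III-3 un II-4×II-3: X^WX^W|X^WX^w
W/III-4 un II-1×II-2: X^WY
⇒ W over [I-1,I-2,II-1,II-2,II-3,II-4,III-1,III-2,III-3,III-4]: 27 consistent

I-1 ∈ {X^WX^W, X^WX^w}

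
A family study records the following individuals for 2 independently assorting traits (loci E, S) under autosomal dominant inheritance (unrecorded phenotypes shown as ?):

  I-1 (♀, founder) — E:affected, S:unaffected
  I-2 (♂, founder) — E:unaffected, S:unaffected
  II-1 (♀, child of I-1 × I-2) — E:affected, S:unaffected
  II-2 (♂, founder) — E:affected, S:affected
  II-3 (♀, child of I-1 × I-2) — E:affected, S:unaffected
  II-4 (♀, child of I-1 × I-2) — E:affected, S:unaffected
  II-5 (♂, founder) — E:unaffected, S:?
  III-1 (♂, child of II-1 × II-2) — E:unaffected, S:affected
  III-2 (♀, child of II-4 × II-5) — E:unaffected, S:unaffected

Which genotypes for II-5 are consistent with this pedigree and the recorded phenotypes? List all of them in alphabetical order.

II-5 ∈ {ee Ss, ee ss}

E/I-1 aff ·: Ee|EE
E/I-2 un ·: ee
E/II-1 aff I-1×I-2: Ee
E/II-2 aff ·: Ee
E/II-3 aff I-1×I-2: Ee
E/II-4 aff I-1×I-2: Ee
E/II-5 un ·: ee
E/III-1 un II-1×II-2: ee
E/III-2 un II-4×II-5: ee
⇒ E over [I-1,I-2,II-1,II-2,II-3,II-4,II-5,III-1,III-2]: 2 consistent
S/I-1 un ·: ss
S/I-2 un ·: ss
S/II-1 un I-1×I-2: ss
S/II-2 aff ·: Ss|SS
S/II-3 un I-1×I-2: ss
S/II-4 un I-1×I-2: ss
S/II-5 ? ·: ss|Ss
S/III-1 aff II-1×II-2: Ss
S/III-2 un II-4×II-5: ss
⇒ S over [I-1,I-2,II-1,II-2,II-3,II-4,II-5,III-1,III-2]: 4 consistent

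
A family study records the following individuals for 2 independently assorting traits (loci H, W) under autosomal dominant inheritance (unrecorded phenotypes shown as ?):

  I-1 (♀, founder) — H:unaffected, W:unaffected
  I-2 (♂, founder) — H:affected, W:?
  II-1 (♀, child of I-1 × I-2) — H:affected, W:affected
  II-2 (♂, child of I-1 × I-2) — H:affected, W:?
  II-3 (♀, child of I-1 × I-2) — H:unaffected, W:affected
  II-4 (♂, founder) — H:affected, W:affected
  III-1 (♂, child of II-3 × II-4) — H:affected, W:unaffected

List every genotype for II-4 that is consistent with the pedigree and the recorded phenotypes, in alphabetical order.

H/I-1 un ·: hh
H/I-2 aff ·: Hh
H/II-1 aff I-1×I-2: Hh
H/II-2 aff I-1×I-2: Hh
H/II-3 un I-1×I-2: hh
H/II-4 aff ·: Hh|HH
H/III-1 aff II-3×II-4: Hh
⇒ H over [I-1,I-2,II-1,II-2,II-3,II-4,III-1]: 2 consistent
W/I-1 un ·: ww
W/I-2 ? ·: Ww|WW
W/II-1 aff I-1×I-2: Ww
W/II-2 ? I-1×I-2: ww|Ww
W/II-3 aff I-1×I-2: Ww
W/II-4 aff ·: Ww
W/III-1 un II-3×II-4: ww
⇒ W over [I-1,I-2,II-1,II-2,II-3,II-4,III-1]: 3 consistent

II-4 ∈ {HH Ww, Hh Ww}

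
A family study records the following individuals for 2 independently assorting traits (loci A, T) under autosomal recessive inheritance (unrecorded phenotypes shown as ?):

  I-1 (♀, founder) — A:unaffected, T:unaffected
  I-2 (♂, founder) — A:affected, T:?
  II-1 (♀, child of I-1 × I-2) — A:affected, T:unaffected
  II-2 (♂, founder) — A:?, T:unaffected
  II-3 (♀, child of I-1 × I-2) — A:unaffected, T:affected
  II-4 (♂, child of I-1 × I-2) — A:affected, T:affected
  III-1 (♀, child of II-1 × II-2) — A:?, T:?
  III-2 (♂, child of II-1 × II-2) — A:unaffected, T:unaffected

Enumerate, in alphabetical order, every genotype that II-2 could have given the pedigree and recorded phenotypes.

A/I-1 un ·: Aa
A/I-2 aff ·: aa
A/II-1 aff I-1×I-2: aa
A/II-2 ? ·: AA|Aa
A/II-3 un I-1×I-2: Aa
A/II-4 aff I-1×I-2: aa
A/III-1 ? II-1×II-2: Aa|aa
A/III-2 un II-1×II-2: Aa
⇒ A over [I-1,I-2,II-1,II-2,II-3,II-4,III-1,III-2]: 3 consistent
T/I-1 un ·: Tt
T/I-2 ? ·: Tt|tt
T/II-1 un I-1×I-2: TT|Tt
T/II-2 un ·: TT|Tt
T/II-3 aff I-1×I-2: tt
T/II-4 aff I-1×I-2: tt
T/III-1 ? II-1×II-2: TT|Tt|tt
T/III-2 un II-1×II-2: TT|Tt
⇒ T over [I-1,I-2,II-1,II-2,II-3,II-4,III-1,III-2]: 25 consistent

II-2 ∈ {AA TT, AA Tt, Aa TT, Aa Tt}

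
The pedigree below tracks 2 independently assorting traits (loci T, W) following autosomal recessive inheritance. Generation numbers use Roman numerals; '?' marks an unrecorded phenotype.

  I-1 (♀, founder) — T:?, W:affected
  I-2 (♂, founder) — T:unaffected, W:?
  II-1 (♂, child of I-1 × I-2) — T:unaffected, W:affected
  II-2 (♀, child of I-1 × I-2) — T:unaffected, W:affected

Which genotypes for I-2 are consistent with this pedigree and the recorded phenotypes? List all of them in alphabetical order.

T/I-1 ? ·: TT|Tt|tt
T/I-2 un ·: TT|Tt
T/II-1 un I-1×I-2: TT|Tt
T/II-2 un I-1×I-2: TT|Tt
⇒ T over [I-1,I-2,II-1,II-2]: 15 consistent
W/I-1 aff ·: ww
W/I-2 ? ·: Ww|ww
W/II-1 aff I-1×I-2: ww
W/II-2 aff I-1×I-2: ww
⇒ W over [I-1,I-2,II-1,II-2]: 2 consistent

I-2 ∈ {TT Ww, TT ww, Tt Ww, Tt ww}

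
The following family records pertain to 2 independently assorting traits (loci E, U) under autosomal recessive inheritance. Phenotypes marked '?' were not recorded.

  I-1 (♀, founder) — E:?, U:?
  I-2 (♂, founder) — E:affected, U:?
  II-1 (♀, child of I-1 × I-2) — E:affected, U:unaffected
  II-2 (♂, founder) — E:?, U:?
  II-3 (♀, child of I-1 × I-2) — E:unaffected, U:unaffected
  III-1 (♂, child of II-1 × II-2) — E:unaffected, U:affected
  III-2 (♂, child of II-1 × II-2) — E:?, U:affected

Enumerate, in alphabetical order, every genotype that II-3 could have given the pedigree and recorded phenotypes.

E/I-1 ? ·: Ee
E/I-2 aff ·: ee
E/II-1 aff I-1×I-2: ee
E/II-2 ? ·: EE|Ee
E/II-3 un I-1×I-2: Ee
E/III-1 un II-1×II-2: Ee
E/III-2 ? II-1×II-2: Ee|ee
⇒ E over [I-1,I-2,II-1,II-2,II-3,III-1,III-2]: 3 consistent
U/I-1 ? ·: UU|Uu|uu
U/I-2 ? ·: UU|Uu|uu
U/II-1 un I-1×I-2: Uu
U/II-2 ? ·: Uu|uu
U/II-3 un I-1×I-2: UU|Uu
U/III-1 aff II-1×II-2: uu
U/III-2 aff II-1×II-2: uu
⇒ U over [I-1,I-2,II-1,II-2,II-3,III-1,III-2]: 20 consistent

II-3 ∈ {Ee UU, Ee Uu}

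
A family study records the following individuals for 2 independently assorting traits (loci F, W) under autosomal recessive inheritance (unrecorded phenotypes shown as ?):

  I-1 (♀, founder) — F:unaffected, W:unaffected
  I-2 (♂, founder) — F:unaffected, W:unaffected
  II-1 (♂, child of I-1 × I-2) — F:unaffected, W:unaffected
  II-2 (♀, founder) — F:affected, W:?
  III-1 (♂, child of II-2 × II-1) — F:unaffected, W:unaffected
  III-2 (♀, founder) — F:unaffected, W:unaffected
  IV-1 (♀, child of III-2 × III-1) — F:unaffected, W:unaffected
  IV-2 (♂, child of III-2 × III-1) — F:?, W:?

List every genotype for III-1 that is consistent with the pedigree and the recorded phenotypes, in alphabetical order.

III-1 ∈ {Ff WW, Ff Ww}

F/I-1 un ·: FF|Ff
F/I-2 un ·: FF|Ff
F/II-1 un I-1×I-2: FF|Ff
F/II-2 aff ·: ff
F/III-1 un II-2×II-1: Ff
F/III-2 un ·: FF|Ff
F/IV-1 un III-2×III-1: FF|Ff
F/IV-2 ? III-2×III-1: FF|Ff|ff
⇒ F over [I-1,I-2,II-1,II-2,III-1,III-2,IV-1,IV-2]: 70 consistent
W/I-1 un ·: WW|Ww
W/I-2 un ·: WW|Ww
W/II-1 un I-1×I-2: WW|Ww
W/II-2 ? ·: WW|Ww|ww
W/III-1 un II-2×II-1: WW|Ww
W/III-2 un ·: WW|Ww
W/IV-1 un III-2×III-1: WW|Ww
W/IV-2 ? III-2×III-1: WW|Ww|ww
⇒ W over [I-1,I-2,II-1,II-2,III-1,III-2,IV-1,IV-2]: 240 consistent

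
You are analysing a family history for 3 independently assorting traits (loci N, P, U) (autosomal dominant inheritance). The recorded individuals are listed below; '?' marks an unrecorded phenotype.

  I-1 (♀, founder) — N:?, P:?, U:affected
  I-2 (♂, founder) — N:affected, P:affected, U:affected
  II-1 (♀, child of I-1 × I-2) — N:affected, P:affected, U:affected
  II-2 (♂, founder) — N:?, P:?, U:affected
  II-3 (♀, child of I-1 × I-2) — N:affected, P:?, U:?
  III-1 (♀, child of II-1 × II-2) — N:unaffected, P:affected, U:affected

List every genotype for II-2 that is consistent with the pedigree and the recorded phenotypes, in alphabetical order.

II-2 ∈ {Nn PP UU, Nn PP Uu, Nn Pp UU, Nn Pp Uu, Nn pp UU, Nn pp Uu, nn PP UU, nn PP Uu, nn Pp UU, nn Pp Uu, nn pp UU, nn pp Uu}

N/I-1 ? ·: nn|Nn|NN
N/I-2 aff ·: Nn|NN
N/II-1 aff I-1×I-2: Nn
N/II-2 ? ·: nn|Nn
N/II-3 aff I-1×I-2: Nn|NN
N/III-1 un II-1×II-2: nn
⇒ N over [I-1,I-2,II-1,II-2,II-3,III-1]: 16 consistent
P/I-1 ? ·: pp|Pp|PP
P/I-2 aff ·: Pp|PP
P/II-1 aff I-1×I-2: Pp|PP
P/II-2 ? ·: pp|Pp|PP
P/II-3 ? I-1×I-2: pp|Pp|PP
P/III-1 aff II-1×II-2: Pp|PP
⇒ P over [I-1,I-2,II-1,II-2,II-3,III-1]: 82 consistent
U/I-1 aff ·: Uu|UU
U/I-2 aff ·: Uu|UU
U/II-1 aff I-1×I-2: Uu|UU
U/II-2 aff ·: Uu|UU
U/II-3 ? I-1×I-2: uu|Uu|UU
U/III-1 aff II-1×II-2: Uu|UU
⇒ U over [I-1,I-2,II-1,II-2,II-3,III-1]: 52 consistent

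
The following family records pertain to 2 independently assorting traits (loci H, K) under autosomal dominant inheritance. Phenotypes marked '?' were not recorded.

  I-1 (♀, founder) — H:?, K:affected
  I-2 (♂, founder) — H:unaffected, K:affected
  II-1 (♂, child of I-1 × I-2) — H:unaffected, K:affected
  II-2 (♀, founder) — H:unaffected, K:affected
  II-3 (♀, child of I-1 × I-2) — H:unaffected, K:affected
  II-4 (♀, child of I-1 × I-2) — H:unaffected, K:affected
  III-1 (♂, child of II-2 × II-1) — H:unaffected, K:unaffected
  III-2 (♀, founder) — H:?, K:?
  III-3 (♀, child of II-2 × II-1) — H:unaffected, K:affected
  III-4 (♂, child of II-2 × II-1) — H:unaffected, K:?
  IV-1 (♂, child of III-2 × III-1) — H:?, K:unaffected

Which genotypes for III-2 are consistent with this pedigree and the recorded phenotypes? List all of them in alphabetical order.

III-2 ∈ {HH Kk, HH kk, Hh Kk, Hh kk, hh Kk, hh kk}

H/I-1 ? ·: hh|Hh
H/I-2 un ·: hh
H/II-1 un I-1×I-2: hh
H/II-2 un ·: hh
H/II-3 un I-1×I-2: hh
H/II-4 un I-1×I-2: hh
H/III-1 un II-2×II-1: hh
H/III-2 ? ·: hh|Hh|HH
H/III-3 un II-2×II-1: hh
H/III-4 un II-2×II-1: hh
H/IV-1 ? III-2×III-1: hh|Hh
⇒ H over [I-1,I-2,II-1,II-2,II-3,II-4,III-1,III-2,III-3,III-4,IV-1]: 8 consistent
K/I-1 aff ·: Kk|KK
K/I-2 aff ·: Kk|KK
K/II-1 aff I-1×I-2: Kk
K/II-2 aff ·: Kk
K/II-3 aff I-1×I-2: Kk|KK
K/II-4 aff I-1×I-2: Kk|KK
K/III-1 un II-2×II-1: kk
K/III-2 ? ·: kk|Kk
K/III-3 aff II-2×II-1: Kk|KK
K/III-4 ? II-2×II-1: kk|Kk|KK
K/IV-1 un III-2×III-1: kk
⇒ K over [I-1,I-2,II-1,II-2,II-3,II-4,III-1,III-2,III-3,III-4,IV-1]: 144 consistent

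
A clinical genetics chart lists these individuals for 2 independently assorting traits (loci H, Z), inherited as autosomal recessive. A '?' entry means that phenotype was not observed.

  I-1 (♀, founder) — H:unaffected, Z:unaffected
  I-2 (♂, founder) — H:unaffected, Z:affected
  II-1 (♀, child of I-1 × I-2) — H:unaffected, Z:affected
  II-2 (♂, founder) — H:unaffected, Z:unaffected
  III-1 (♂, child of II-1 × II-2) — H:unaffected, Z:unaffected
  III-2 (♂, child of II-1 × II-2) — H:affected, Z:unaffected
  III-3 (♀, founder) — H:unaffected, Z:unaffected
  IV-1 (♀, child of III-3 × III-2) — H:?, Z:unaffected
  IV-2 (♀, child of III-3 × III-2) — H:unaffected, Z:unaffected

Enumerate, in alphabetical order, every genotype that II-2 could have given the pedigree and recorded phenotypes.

H/I-1 un ·: HH|Hh
H/I-2 un ·: HH|Hh
H/II-1 un I-1×I-2: Hh
H/II-2 un ·: Hh
H/III-1 un II-1×II-2: HH|Hh
H/III-2 aff II-1×II-2: hh
H/III-3 un ·: HH|Hh
H/IV-1 ? III-3×III-2: Hh|hh
H/IV-2 un III-3×III-2: Hh
⇒ H over [I-1,I-2,II-1,II-2,III-1,III-2,III-3,IV-1,IV-2]: 18 consistent
Z/I-1 un ·: Zz
Z/I-2 aff ·: zz
Z/II-1 aff I-1×I-2: zz
Z/II-2 un ·: ZZ|Zz
Z/III-1 un II-1×II-2: Zz
Z/III-2 un II-1×II-2: Zz
Z/III-3 un ·: ZZ|Zz
Z/IV-1 un III-3×III-2: ZZ|Zz
Z/IV-2 un III-3×III-2: ZZ|Zz
⇒ Z over [I-1,I-2,II-1,II-2,III-1,III-2,III-3,IV-1,IV-2]: 16 consistent

II-2 ∈ {Hh ZZ, Hh Zz}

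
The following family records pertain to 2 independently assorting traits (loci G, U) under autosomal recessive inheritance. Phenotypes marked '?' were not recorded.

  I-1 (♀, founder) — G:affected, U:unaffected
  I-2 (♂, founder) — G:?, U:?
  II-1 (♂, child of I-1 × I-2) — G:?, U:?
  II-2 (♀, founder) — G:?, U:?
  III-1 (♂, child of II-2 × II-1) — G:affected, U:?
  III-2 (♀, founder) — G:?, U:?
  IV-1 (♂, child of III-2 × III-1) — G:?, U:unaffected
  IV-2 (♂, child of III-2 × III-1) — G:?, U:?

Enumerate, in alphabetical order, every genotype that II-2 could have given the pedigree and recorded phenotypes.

G/I-1 aff ·: gg
G/I-2 ? ·: GG|Gg|gg
G/II-1 ? I-1×I-2: Gg|gg
G/II-2 ? ·: Gg|gg
G/III-1 aff II-2×II-1: gg
G/III-2 ? ·: GG|Gg|gg
G/IV-1 ? III-2×III-1: Gg|gg
G/IV-2 ? III-2×III-1: Gg|gg
⇒ G over [I-1,I-2,II-1,II-2,III-1,III-2,IV-1,IV-2]: 48 consistent
U/I-1 un ·: UU|Uu
U/I-2 ? ·: UU|Uu|uu
U/II-1 ? I-1×I-2: UU|Uu|uu
U/II-2 ? ·: UU|Uu|uu
U/III-1 ? II-2×II-1: UU|Uu|uu
U/III-2 ? ·: UU|Uu|uu
U/IV-1 un III-2×III-1: UU|Uu
U/IV-2 ? III-2×III-1: UU|Uu|uu
⇒ U over [I-1,I-2,II-1,II-2,III-1,III-2,IV-1,IV-2]: 474 consistent

II-2 ∈ {Gg UU, Gg Uu, Gg uu, gg UU, gg Uu, gg uu}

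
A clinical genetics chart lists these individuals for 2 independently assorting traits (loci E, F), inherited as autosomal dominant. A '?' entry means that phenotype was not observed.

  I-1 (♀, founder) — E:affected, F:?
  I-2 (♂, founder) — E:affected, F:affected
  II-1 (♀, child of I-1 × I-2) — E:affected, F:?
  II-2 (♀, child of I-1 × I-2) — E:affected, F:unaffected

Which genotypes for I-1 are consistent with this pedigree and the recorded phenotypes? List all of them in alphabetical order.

E/I-1 aff ·: Ee|EE
E/I-2 aff ·: Ee|EE
E/II-1 aff I-1×I-2: Ee|EE
E/II-2 aff I-1×I-2: Ee|EE
⇒ E over [I-1,I-2,II-1,II-2]: 13 consistent
F/I-1 ? ·: ff|Ff
F/I-2 aff ·: Ff
F/II-1 ? I-1×I-2: ff|Ff|FF
F/II-2 un I-1×I-2: ff
⇒ F over [I-1,I-2,II-1,II-2]: 5 consistent

I-1 ∈ {EE Ff, EE ff, Ee Ff, Ee ff}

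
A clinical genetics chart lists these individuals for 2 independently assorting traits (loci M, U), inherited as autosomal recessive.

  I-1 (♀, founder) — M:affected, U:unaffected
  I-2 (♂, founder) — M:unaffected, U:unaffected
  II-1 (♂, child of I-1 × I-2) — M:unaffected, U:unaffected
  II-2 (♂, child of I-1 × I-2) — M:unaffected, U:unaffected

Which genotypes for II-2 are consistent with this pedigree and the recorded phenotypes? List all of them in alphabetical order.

II-2 ∈ {Mm UU, Mm Uu}

M/I-1 aff ·: mm
M/I-2 un ·: MM|Mm
M/II-1 un I-1×I-2: Mm
M/II-2 un I-1×I-2: Mm
⇒ M over [I-1,I-2,II-1,II-2]: 2 consistent
U/I-1 un ·: UU|Uu
U/I-2 un ·: UU|Uu
U/II-1 un I-1×I-2: UU|Uu
U/II-2 un I-1×I-2: UU|Uu
⇒ U over [I-1,I-2,II-1,II-2]: 13 consistent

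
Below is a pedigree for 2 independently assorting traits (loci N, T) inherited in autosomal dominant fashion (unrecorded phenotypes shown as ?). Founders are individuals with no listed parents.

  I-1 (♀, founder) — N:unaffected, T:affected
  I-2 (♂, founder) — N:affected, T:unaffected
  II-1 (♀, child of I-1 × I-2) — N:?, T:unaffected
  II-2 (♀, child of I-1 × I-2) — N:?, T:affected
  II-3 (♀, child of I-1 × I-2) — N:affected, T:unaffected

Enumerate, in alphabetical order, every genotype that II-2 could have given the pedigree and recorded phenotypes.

N/I-1 un ·: nn
N/I-2 aff ·: Nn|NN
N/II-1 ? I-1×I-2: nn|Nn
N/II-2 ? I-1×I-2: nn|Nn
N/II-3 aff I-1×I-2: Nn
⇒ N over [I-1,I-2,II-1,II-2,II-3]: 5 consistent
T/I-1 aff ·: Tt
T/I-2 un ·: tt
T/II-1 un I-1×I-2: tt
T/II-2 aff I-1×I-2: Tt
T/II-3 un I-1×I-2: tt
⇒ T over [I-1,I-2,II-1,II-2,II-3]: 1 consistent

II-2 ∈ {Nn Tt, nn Tt}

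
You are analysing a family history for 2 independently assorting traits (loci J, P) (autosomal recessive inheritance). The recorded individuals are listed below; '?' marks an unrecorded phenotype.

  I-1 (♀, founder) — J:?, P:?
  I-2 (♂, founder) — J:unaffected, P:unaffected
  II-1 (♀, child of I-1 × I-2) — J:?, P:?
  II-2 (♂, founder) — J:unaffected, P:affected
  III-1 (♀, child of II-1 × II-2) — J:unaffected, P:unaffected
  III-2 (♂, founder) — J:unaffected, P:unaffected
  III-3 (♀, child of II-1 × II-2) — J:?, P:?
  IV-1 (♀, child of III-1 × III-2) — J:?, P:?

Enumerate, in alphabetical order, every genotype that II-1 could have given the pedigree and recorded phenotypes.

II-1 ∈ {JJ PP, JJ Pp, Jj PP, Jj Pp, jj PP, jj Pp}

J/I-1 ? ·: JJ|Jj|jj
J/I-2 un ·: JJ|Jj
J/II-1 ? I-1×I-2: JJ|Jj|jj
J/II-2 un ·: JJ|Jj
J/III-1 un II-1×II-2: JJ|Jj
J/III-2 un ·: JJ|Jj
J/III-3 ? II-1×II-2: JJ|Jj|jj
J/IV-1 ? III-1×III-2: JJ|Jj|jj
⇒ J over [I-1,I-2,II-1,II-2,III-1,III-2,III-3,IV-1]: 306 consistent
P/I-1 ? ·: PP|Pp|pp
P/I-2 un ·: PP|Pp
P/II-1 ? I-1×I-2: PP|Pp
P/II-2 aff ·: pp
P/III-1 un II-1×II-2: Pp
P/III-2 un ·: PP|Pp
P/III-3 ? II-1×II-2: Pp|pp
P/IV-1 ? III-1×III-2: PP|Pp|pp
⇒ P over [I-1,I-2,II-1,II-2,III-1,III-2,III-3,IV-1]: 70 consistent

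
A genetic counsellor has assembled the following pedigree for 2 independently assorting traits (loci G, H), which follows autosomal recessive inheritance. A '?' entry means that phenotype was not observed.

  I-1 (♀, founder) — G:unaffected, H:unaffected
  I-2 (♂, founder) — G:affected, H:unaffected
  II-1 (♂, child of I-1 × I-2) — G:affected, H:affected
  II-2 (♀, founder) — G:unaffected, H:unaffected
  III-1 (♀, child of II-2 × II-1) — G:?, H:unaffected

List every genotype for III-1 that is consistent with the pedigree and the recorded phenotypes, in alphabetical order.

III-1 ∈ {Gg Hh, gg Hh}

G/I-1 un ·: Gg
G/I-2 aff ·: gg
G/II-1 aff I-1×I-2: gg
G/II-2 un ·: GG|Gg
G/III-1 ? II-2×II-1: Gg|gg
⇒ G over [I-1,I-2,II-1,II-2,III-1]: 3 consistent
H/I-1 un ·: Hh
H/I-2 un ·: Hh
H/II-1 aff I-1×I-2: hh
H/II-2 un ·: HH|Hh
H/III-1 un II-2×II-1: Hh
⇒ H over [I-1,I-2,II-1,II-2,III-1]: 2 consistent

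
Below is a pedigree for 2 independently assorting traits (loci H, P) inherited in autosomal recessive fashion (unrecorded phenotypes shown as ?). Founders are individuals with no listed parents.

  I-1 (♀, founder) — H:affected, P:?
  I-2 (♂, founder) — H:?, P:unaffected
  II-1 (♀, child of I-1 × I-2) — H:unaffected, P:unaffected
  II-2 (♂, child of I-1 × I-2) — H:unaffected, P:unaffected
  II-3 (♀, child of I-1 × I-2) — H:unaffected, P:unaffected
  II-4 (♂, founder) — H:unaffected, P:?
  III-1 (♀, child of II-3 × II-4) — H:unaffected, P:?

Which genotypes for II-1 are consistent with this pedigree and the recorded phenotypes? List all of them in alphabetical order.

II-1 ∈ {Hh PP, Hh Pp}

H/I-1 aff ·: hh
H/I-2 ? ·: HH|Hh
H/II-1 un I-1×I-2: Hh
H/II-2 un I-1×I-2: Hh
H/II-3 un I-1×I-2: Hh
H/II-4 un ·: HH|Hh
H/III-1 un II-3×II-4: HH|Hh
⇒ H over [I-1,I-2,II-1,II-2,II-3,II-4,III-1]: 8 consistent
P/I-1 ? ·: PP|Pp|pp
P/I-2 un ·: PP|Pp
P/II-1 un I-1×I-2: PP|Pp
P/II-2 un I-1×I-2: PP|Pp
P/II-3 un I-1×I-2: PP|Pp
P/II-4 ? ·: PP|Pp|pp
P/III-1 ? II-3×II-4: PP|Pp|pp
⇒ P over [I-1,I-2,II-1,II-2,II-3,II-4,III-1]: 150 consistent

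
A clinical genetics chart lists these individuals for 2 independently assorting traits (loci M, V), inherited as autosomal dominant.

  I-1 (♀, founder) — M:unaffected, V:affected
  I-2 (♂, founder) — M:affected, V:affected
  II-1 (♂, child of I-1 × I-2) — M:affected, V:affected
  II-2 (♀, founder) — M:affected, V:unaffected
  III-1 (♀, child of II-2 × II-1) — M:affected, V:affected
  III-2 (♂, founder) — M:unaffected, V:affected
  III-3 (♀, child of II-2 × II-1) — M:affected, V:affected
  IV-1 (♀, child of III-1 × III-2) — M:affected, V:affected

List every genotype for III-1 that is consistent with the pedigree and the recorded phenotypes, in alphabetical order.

III-1 ∈ {MM Vv, Mm Vv}

M/I-1 un ·: mm
M/I-2 aff ·: Mm|MM
M/II-1 aff I-1×I-2: Mm
M/II-2 aff ·: Mm|MM
M/III-1 aff II-2×II-1: Mm|MM
M/III-2 un ·: mm
M/III-3 aff II-2×II-1: Mm|MM
M/IV-1 aff III-1×III-2: Mm
⇒ M over [I-1,I-2,II-1,II-2,III-1,III-2,III-3,IV-1]: 16 consistent
V/I-1 aff ·: Vv|VV
V/I-2 aff ·: Vv|VV
V/II-1 aff I-1×I-2: Vv|VV
V/II-2 un ·: vv
V/III-1 aff II-2×II-1: Vv
V/III-2 aff ·: Vv|VV
V/III-3 aff II-2×II-1: Vv
V/IV-1 aff III-1×III-2: Vv|VV
⇒ V over [I-1,I-2,II-1,II-2,III-1,III-2,III-3,IV-1]: 28 consistent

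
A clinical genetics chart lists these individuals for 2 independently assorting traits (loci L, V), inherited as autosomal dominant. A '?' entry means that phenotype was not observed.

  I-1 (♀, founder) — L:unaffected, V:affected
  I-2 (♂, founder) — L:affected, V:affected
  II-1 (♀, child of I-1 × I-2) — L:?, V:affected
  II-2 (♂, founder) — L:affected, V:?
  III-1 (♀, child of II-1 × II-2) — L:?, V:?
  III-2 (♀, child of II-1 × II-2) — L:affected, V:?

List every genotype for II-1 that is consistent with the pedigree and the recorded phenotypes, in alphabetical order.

II-1 ∈ {Ll VV, Ll Vv, ll VV, ll Vv}

L/I-1 un ·: ll
L/I-2 aff ·: Ll|LL
L/II-1 ? I-1×I-2: ll|Ll
L/II-2 aff ·: Ll|LL
L/III-1 ? II-1×II-2: ll|Ll|LL
L/III-2 aff II-1×II-2: Ll|LL
⇒ L over [I-1,I-2,II-1,II-2,III-1,III-2]: 23 consistent
V/I-1 aff ·: Vv|VV
V/I-2 aff ·: Vv|VV
V/II-1 aff I-1×I-2: Vv|VV
V/II-2 ? ·: vv|Vv|VV
V/III-1 ? II-1×II-2: vv|Vv|VV
V/III-2 ? II-1×II-2: vv|Vv|VV
⇒ V over [I-1,I-2,II-1,II-2,III-1,III-2]: 75 consistent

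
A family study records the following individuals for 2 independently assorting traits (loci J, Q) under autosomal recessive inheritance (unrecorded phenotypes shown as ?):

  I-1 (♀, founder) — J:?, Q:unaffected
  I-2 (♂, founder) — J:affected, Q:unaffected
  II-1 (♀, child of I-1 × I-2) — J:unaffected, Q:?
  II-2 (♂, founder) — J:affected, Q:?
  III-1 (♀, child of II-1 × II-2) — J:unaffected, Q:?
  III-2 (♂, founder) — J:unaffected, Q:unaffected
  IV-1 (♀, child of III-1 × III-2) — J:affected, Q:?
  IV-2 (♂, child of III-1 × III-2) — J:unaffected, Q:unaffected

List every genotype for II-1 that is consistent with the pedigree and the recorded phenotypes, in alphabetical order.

II-1 ∈ {Jj QQ, Jj Qq, Jj qq}

J/I-1 ? ·: JJ|Jj
J/I-2 aff ·: jj
J/II-1 un I-1×I-2: Jj
J/II-2 aff ·: jj
J/III-1 un II-1×II-2: Jj
J/III-2 un ·: Jj
J/IV-1 aff III-1×III-2: jj
J/IV-2 un III-1×III-2: JJ|Jj
⇒ J over [I-1,I-2,II-1,II-2,III-1,III-2,IV-1,IV-2]: 4 consistent
Q/I-1 un ·: QQ|Qq
Q/I-2 un ·: QQ|Qq
Q/II-1 ? I-1×I-2: QQ|Qq|qq
Q/II-2 ? ·: QQ|Qq|qq
Q/III-1 ? II-1×II-2: QQ|Qq|qq
Q/III-2 un ·: QQ|Qq
Q/IV-1 ? III-1×III-2: QQ|Qq|qq
Q/IV-2 un III-1×III-2: QQ|Qq
⇒ Q over [I-1,I-2,II-1,II-2,III-1,III-2,IV-1,IV-2]: 284 consistent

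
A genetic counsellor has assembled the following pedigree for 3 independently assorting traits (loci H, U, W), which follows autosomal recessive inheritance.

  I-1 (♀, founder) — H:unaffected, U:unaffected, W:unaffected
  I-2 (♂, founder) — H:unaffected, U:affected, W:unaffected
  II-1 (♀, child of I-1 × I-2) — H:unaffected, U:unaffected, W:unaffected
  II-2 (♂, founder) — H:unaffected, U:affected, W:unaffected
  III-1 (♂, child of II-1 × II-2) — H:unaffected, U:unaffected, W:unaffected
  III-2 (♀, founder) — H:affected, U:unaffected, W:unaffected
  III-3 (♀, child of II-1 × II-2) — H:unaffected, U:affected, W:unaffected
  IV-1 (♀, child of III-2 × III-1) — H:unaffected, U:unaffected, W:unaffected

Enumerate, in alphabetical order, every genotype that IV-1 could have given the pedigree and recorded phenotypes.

H/I-1 un ·: HH|Hh
H/I-2 un ·: HH|Hh
H/II-1 un I-1×I-2: HH|Hh
H/II-2 un ·: HH|Hh
H/III-1 un II-1×II-2: HH|Hh
H/III-2 aff ·: hh
H/III-3 un II-1×II-2: HH|Hh
H/IV-1 un III-2×III-1: Hh
⇒ H over [I-1,I-2,II-1,II-2,III-1,III-2,III-3,IV-1]: 44 consistent
U/I-1 un ·: UU|Uu
U/I-2 aff ·: uu
U/II-1 un I-1×I-2: Uu
U/II-2 aff ·: uu
U/III-1 un II-1×II-2: Uu
U/III-2 un ·: UU|Uu
U/III-3 aff II-1×II-2: uu
U/IV-1 un III-2×III-1: UU|Uu
⇒ U over [I-1,I-2,II-1,II-2,III-1,III-2,III-3,IV-1]: 8 consistent
W/I-1 un ·: WW|Ww
W/I-2 un ·: WW|Ww
W/II-1 un I-1×I-2: WW|Ww
W/II-2 un ·: WW|Ww
W/III-1 un II-1×II-2: WW|Ww
W/III-2 un ·: WW|Ww
W/III-3 un II-1×II-2: WW|Ww
W/IV-1 un III-2×III-1: WW|Ww
⇒ W over [I-1,I-2,II-1,II-2,III-1,III-2,III-3,IV-1]: 152 consistent

IV-1 ∈ {Hh UU WW, Hh UU Ww, Hh Uu WW, Hh Uu Ww}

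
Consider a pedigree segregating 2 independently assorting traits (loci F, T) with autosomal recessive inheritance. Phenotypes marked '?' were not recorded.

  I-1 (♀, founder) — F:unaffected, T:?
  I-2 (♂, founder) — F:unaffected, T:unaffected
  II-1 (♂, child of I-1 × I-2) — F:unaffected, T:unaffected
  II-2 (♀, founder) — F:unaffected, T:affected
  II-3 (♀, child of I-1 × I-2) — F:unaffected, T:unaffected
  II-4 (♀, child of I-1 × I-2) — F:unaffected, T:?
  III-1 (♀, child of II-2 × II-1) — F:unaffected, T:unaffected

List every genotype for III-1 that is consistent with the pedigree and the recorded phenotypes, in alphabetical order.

F/I-1 un ·: FF|Ff
F/I-2 un ·: FF|Ff
F/II-1 un I-1×I-2: FF|Ff
F/II-2 un ·: FF|Ff
F/II-3 un I-1×I-2: FF|Ff
F/II-4 un I-1×I-2: FF|Ff
F/III-1 un II-2×II-1: FF|Ff
⇒ F over [I-1,I-2,II-1,II-2,II-3,II-4,III-1]: 87 consistent
T/I-1 ? ·: TT|Tt|tt
T/I-2 un ·: TT|Tt
T/II-1 un I-1×I-2: TT|Tt
T/II-2 aff ·: tt
T/II-3 un I-1×I-2: TT|Tt
T/II-4 ? I-1×I-2: TT|Tt|tt
T/III-1 un II-2×II-1: Tt
⇒ T over [I-1,I-2,II-1,II-2,II-3,II-4,III-1]: 32 consistent

III-1 ∈ {FF Tt, Ff Tt}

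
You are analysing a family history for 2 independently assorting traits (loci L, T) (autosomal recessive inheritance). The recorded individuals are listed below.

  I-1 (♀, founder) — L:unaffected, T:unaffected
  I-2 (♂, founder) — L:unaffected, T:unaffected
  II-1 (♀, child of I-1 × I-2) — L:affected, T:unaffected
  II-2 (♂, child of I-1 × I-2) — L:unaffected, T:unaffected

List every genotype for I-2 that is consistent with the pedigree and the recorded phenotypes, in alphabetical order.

I-2 ∈ {Ll TT, Ll Tt}

L/I-1 un ·: Ll
L/I-2 un ·: Ll
L/II-1 aff I-1×I-2: ll
L/II-2 un I-1×I-2: LL|Ll
⇒ L over [I-1,I-2,II-1,II-2]: 2 consistent
T/I-1 un ·: TT|Tt
T/I-2 un ·: TT|Tt
T/II-1 un I-1×I-2: TT|Tt
T/II-2 un I-1×I-2: TT|Tt
⇒ T over [I-1,I-2,II-1,II-2]: 13 consistent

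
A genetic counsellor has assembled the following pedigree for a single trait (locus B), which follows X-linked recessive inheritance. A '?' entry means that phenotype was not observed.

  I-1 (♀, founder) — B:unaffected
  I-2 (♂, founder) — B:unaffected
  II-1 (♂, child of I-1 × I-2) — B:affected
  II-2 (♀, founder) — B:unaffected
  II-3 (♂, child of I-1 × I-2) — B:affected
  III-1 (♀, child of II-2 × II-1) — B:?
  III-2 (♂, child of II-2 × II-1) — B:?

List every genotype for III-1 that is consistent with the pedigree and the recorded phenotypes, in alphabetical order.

B/I-1 un ·: X^BX^b
B/I-2 un ·: X^BY
B/II-1 aff I-1×I-2: X^bY
B/II-2 un ·: X^BX^B|X^BX^b
B/II-3 aff I-1×I-2: X^bY
B/III-1 ? II-2×II-1: X^BX^b|X^bX^b
B/III-2 ? II-2×II-1: X^BY|X^bY
⇒ B over [I-1,I-2,II-1,II-2,II-3,III-1,III-2]: 5 consistent

III-1 ∈ {X^BX^b, X^bX^b}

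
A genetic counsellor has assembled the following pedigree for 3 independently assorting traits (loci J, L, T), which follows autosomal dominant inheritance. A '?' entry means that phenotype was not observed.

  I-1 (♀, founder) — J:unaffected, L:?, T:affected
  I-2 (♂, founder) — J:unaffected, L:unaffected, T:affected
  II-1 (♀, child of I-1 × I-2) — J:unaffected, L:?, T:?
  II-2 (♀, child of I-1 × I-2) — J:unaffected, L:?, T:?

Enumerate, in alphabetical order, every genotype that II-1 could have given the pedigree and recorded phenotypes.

J/I-1 un ·: jj
J/I-2 un ·: jj
J/II-1 un I-1×I-2: jj
J/II-2 un I-1×I-2: jj
⇒ J over [I-1,I-2,II-1,II-2]: 1 consistent
L/I-1 ? ·: ll|Ll|LL
L/I-2 un ·: ll
L/II-1 ? I-1×I-2: ll|Ll
L/II-2 ? I-1×I-2: ll|Ll
⇒ L over [I-1,I-2,II-1,II-2]: 6 consistent
T/I-1 aff ·: Tt|TT
T/I-2 aff ·: Tt|TT
T/II-1 ? I-1×I-2: tt|Tt|TT
T/II-2 ? I-1×I-2: tt|Tt|TT
⇒ T over [I-1,I-2,II-1,II-2]: 18 consistent

II-1 ∈ {jj Ll TT, jj Ll Tt, jj Ll tt, jj ll TT, jj ll Tt, jj ll tt}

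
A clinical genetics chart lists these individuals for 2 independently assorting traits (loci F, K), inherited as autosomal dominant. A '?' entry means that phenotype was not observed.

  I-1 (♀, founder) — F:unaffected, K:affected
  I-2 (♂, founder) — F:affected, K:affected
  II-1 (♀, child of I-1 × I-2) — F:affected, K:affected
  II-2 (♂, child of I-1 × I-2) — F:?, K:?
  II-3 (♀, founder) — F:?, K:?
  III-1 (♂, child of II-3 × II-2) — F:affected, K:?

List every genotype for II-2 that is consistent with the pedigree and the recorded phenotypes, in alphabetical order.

II-2 ∈ {Ff KK, Ff Kk, Ff kk, ff KK, ff Kk, ff kk}

F/I-1 un ·: ff
F/I-2 aff ·: Ff|FF
F/II-1 aff I-1×I-2: Ff
F/II-2 ? I-1×I-2: ff|Ff
F/II-3 ? ·: ff|Ff|FF
F/III-1 aff II-3×II-2: Ff|FF
⇒ F over [I-1,I-2,II-1,II-2,II-3,III-1]: 12 consistent
K/I-1 aff ·: Kk|KK
K/I-2 aff ·: Kk|KK
K/II-1 aff I-1×I-2: Kk|KK
K/II-2 ? I-1×I-2: kk|Kk|KK
K/II-3 ? ·: kk|Kk|KK
K/III-1 ? II-3×II-2: kk|Kk|KK
⇒ K over [I-1,I-2,II-1,II-2,II-3,III-1]: 78 consistent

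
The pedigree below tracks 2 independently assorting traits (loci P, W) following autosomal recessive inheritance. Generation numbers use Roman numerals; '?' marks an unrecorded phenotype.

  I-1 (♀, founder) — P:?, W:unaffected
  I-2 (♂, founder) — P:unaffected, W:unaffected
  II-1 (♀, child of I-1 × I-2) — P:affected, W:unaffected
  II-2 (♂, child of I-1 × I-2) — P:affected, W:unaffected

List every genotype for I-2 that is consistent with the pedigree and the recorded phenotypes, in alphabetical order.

P/I-1 ? ·: Pp|pp
P/I-2 un ·: Pp
P/II-1 aff I-1×I-2: pp
P/II-2 aff I-1×I-2: pp
⇒ P over [I-1,I-2,II-1,II-2]: 2 consistent
W/I-1 un ·: WW|Ww
W/I-2 un ·: WW|Ww
W/II-1 un I-1×I-2: WW|Ww
W/II-2 un I-1×I-2: WW|Ww
⇒ W over [I-1,I-2,II-1,II-2]: 13 consistent

I-2 ∈ {Pp WW, Pp Ww}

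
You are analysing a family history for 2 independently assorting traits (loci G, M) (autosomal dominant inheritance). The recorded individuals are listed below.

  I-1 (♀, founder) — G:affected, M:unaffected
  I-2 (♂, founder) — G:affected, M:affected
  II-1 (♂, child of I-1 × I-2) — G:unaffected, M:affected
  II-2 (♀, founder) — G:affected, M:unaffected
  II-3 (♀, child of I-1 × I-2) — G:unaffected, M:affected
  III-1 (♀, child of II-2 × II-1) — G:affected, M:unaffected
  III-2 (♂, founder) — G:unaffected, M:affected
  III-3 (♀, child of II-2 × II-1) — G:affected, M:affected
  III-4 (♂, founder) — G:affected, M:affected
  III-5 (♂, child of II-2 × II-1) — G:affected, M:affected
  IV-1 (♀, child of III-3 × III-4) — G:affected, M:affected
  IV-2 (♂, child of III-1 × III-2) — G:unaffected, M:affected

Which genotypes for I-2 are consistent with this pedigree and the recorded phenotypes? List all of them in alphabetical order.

I-2 ∈ {Gg MM, Gg Mm}

G/I-1 aff ·: Gg
G/I-2 aff ·: Gg
G/II-1 un I-1×I-2: gg
G/II-2 aff ·: Gg|GG
G/II-3 un I-1×I-2: gg
G/III-1 aff II-2×II-1: Gg
G/III-2 un ·: gg
G/III-3 aff II-2×II-1: Gg
G/III-4 aff ·: Gg|GG
G/III-5 aff II-2×II-1: Gg
G/IV-1 aff III-3×III-4: Gg|GG
G/IV-2 un III-1×III-2: gg
⇒ G over [I-1,I-2,II-1,II-2,II-3,III-1,III-2,III-3,III-4,III-5,IV-1,IV-2]: 8 consistent
M/I-1 un ·: mm
M/I-2 aff ·: Mm|MM
M/II-1 aff I-1×I-2: Mm
M/II-2 un ·: mm
M/II-3 aff I-1×I-2: Mm
M/III-1 un II-2×II-1: mm
M/III-2 aff ·: Mm|MM
M/III-3 aff II-2×II-1: Mm
M/III-4 aff ·: Mm|MM
M/III-5 aff II-2×II-1: Mm
M/IV-1 aff III-3×III-4: Mm|MM
M/IV-2 aff III-1×III-2: Mm
⇒ M over [I-1,I-2,II-1,II-2,II-3,III-1,III-2,III-3,III-4,III-5,IV-1,IV-2]: 16 consistent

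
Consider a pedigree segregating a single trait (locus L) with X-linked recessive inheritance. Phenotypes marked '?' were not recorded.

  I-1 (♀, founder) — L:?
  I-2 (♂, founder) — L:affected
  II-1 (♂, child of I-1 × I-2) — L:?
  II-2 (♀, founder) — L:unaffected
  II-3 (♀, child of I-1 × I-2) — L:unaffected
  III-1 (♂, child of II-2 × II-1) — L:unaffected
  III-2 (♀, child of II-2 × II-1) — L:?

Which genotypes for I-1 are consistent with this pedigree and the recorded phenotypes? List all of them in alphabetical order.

L/I-1 ? ·: X^LX^L|X^LX^l
L/I-2 aff ·: X^lY
L/II-1 ? I-1×I-2: X^LY|X^lY
L/II-2 un ·: X^LX^L|X^LX^l
L/II-3 un I-1×I-2: X^LX^l
L/III-1 un II-2×II-1: X^LY
L/III-2 ? II-2×II-1: X^LX^L|X^LX^l|X^lX^l
⇒ L over [I-1,I-2,II-1,II-2,II-3,III-1,III-2]: 9 consistent

I-1 ∈ {X^LX^L, X^LX^l}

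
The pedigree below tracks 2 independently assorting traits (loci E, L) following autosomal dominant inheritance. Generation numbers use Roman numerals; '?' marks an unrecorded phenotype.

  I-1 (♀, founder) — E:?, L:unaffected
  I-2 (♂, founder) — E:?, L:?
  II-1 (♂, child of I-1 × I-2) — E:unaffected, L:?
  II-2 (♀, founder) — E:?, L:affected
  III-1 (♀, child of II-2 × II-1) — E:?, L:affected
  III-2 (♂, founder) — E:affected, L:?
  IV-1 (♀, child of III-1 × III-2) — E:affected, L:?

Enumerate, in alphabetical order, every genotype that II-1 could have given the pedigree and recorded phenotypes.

E/I-1 ? ·: ee|Ee
E/I-2 ? ·: ee|Ee
E/II-1 un I-1×I-2: ee
E/II-2 ? ·: ee|Ee|EE
E/III-1 ? II-2×II-1: ee|Ee
E/III-2 aff ·: Ee|EE
E/IV-1 aff III-1×III-2: Ee|EE
⇒ E over [I-1,I-2,II-1,II-2,III-1,III-2,IV-1]: 48 consistent
L/I-1 un ·: ll
L/I-2 ? ·: ll|Ll|LL
L/II-1 ? I-1×I-2: ll|Ll
L/II-2 aff ·: Ll|LL
L/III-1 aff II-2×II-1: Ll|LL
L/III-2 ? ·: ll|Ll|LL
L/IV-1 ? III-1×III-2: ll|Ll|LL
⇒ L over [I-1,I-2,II-1,II-2,III-1,III-2,IV-1]: 72 consistent

II-1 ∈ {ee Ll, ee ll}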